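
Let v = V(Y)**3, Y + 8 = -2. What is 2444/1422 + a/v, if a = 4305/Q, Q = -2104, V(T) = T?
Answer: 514829771/299188800 ≈ 1.7208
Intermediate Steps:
Y = -10 (Y = -8 - 2 = -10)
v = -1000 (v = (-10)**3 = -1000)
a = -4305/2104 (a = 4305/(-2104) = 4305*(-1/2104) = -4305/2104 ≈ -2.0461)
2444/1422 + a/v = 2444/1422 - 4305/2104/(-1000) = 2444*(1/1422) - 4305/2104*(-1/1000) = 1222/711 + 861/420800 = 514829771/299188800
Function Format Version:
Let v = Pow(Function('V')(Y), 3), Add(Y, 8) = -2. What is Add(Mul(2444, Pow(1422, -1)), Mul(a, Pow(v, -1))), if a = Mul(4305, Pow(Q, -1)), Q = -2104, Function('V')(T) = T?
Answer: Rational(514829771, 299188800) ≈ 1.7208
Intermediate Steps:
Y = -10 (Y = Add(-8, -2) = -10)
v = -1000 (v = Pow(-10, 3) = -1000)
a = Rational(-4305, 2104) (a = Mul(4305, Pow(-2104, -1)) = Mul(4305, Rational(-1, 2104)) = Rational(-4305, 2104) ≈ -2.0461)
Add(Mul(2444, Pow(1422, -1)), Mul(a, Pow(v, -1))) = Add(Mul(2444, Pow(1422, -1)), Mul(Rational(-4305, 2104), Pow(-1000, -1))) = Add(Mul(2444, Rational(1, 1422)), Mul(Rational(-4305, 2104), Rational(-1, 1000))) = Add(Rational(1222, 711), Rational(861, 420800)) = Rational(514829771, 299188800)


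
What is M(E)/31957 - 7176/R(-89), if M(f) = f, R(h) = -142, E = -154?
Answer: 114650782/2268947 ≈ 50.530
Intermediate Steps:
M(E)/31957 - 7176/R(-89) = -154/31957 - 7176/(-142) = -154*1/31957 - 7176*(-1/142) = -154/31957 + 3588/71 = 114650782/2268947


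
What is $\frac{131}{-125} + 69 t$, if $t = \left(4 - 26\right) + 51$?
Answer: $\frac{249994}{125} \approx 2000.0$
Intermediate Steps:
$t = 29$ ($t = -22 + 51 = 29$)
$\frac{131}{-125} + 69 t = \frac{131}{-125} + 69 \cdot 29 = 131 \left(- \frac{1}{125}\right) + 2001 = - \frac{131}{125} + 2001 = \frac{249994}{125}$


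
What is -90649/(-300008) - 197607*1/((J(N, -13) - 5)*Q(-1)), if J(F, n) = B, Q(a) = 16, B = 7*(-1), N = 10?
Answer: 2470878561/2400064 ≈ 1029.5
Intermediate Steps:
B = -7
J(F, n) = -7
-90649/(-300008) - 197607*1/((J(N, -13) - 5)*Q(-1)) = -90649/(-300008) - 197607*1/(16*(-7 - 5)) = -90649*(-1/300008) - 197607/((-12*16)) = 90649/300008 - 197607/(-192) = 90649/300008 - 197607*(-1/192) = 90649/300008 + 65869/64 = 2470878561/2400064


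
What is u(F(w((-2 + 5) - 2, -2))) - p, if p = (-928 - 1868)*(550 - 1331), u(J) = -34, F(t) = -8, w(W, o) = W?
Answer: -2183710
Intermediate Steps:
p = 2183676 (p = -2796*(-781) = 2183676)
u(F(w((-2 + 5) - 2, -2))) - p = -34 - 1*2183676 = -34 - 2183676 = -2183710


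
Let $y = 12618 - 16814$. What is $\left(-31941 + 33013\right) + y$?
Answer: $-3124$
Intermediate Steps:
$y = -4196$
$\left(-31941 + 33013\right) + y = \left(-31941 + 33013\right) - 4196 = 1072 - 4196 = -3124$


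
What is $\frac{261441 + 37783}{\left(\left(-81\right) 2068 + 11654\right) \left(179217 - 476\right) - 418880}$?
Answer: $- \frac{149612}{13928959347} \approx -1.0741 \cdot 10^{-5}$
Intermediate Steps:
$\frac{261441 + 37783}{\left(\left(-81\right) 2068 + 11654\right) \left(179217 - 476\right) - 418880} = \frac{299224}{\left(-167508 + 11654\right) 178741 - 418880} = \frac{299224}{\left(-155854\right) 178741 - 418880} = \frac{299224}{-27857499814 - 418880} = \frac{299224}{-27857918694} = 299224 \left(- \frac{1}{27857918694}\right) = - \frac{149612}{13928959347}$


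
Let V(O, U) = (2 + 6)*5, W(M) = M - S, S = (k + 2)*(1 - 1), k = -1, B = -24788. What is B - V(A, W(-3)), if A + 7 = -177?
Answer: -24828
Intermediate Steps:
A = -184 (A = -7 - 177 = -184)
S = 0 (S = (-1 + 2)*(1 - 1) = 1*0 = 0)
W(M) = M (W(M) = M - 1*0 = M + 0 = M)
V(O, U) = 40 (V(O, U) = 8*5 = 40)
B - V(A, W(-3)) = -24788 - 1*40 = -24788 - 40 = -24828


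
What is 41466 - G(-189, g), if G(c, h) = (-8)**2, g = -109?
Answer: 41402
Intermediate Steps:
G(c, h) = 64
41466 - G(-189, g) = 41466 - 1*64 = 41466 - 64 = 41402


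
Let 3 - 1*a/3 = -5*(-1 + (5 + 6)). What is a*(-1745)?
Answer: -277455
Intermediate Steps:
a = 159 (a = 9 - (-15)*(-1 + (5 + 6)) = 9 - (-15)*(-1 + 11) = 9 - (-15)*10 = 9 - 3*(-50) = 9 + 150 = 159)
a*(-1745) = 159*(-1745) = -277455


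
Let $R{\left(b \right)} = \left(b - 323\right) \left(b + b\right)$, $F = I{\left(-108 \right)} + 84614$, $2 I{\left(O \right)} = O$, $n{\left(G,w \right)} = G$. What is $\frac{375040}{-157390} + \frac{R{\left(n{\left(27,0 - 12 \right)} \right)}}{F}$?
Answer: $- \frac{213931901}{83180615} \approx -2.5719$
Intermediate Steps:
$I{\left(O \right)} = \frac{O}{2}$
$F = 84560$ ($F = \frac{1}{2} \left(-108\right) + 84614 = -54 + 84614 = 84560$)
$R{\left(b \right)} = 2 b \left(-323 + b\right)$ ($R{\left(b \right)} = \left(-323 + b\right) 2 b = 2 b \left(-323 + b\right)$)
$\frac{375040}{-157390} + \frac{R{\left(n{\left(27,0 - 12 \right)} \right)}}{F} = \frac{375040}{-157390} + \frac{2 \cdot 27 \left(-323 + 27\right)}{84560} = 375040 \left(- \frac{1}{157390}\right) + 2 \cdot 27 \left(-296\right) \frac{1}{84560} = - \frac{37504}{15739} - \frac{999}{5285} = - \frac{213931901}{83180615}$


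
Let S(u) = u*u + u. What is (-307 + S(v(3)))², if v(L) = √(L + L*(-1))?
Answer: 94249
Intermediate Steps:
v(L) = 0 (v(L) = √(L - L) = √0 = 0)
S(u) = u + u² (S(u) = u² + u = u + u²)
(-307 + S(v(3)))² = (-307 + 0*(1 + 0))² = (-307 + 0*1)² = (-307 + 0)² = (-307)² = 94249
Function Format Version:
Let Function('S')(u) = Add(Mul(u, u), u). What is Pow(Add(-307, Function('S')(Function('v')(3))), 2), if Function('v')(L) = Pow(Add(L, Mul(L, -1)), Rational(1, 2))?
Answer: 94249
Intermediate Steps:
Function('v')(L) = 0 (Function('v')(L) = Pow(Add(L, Mul(-1, L)), Rational(1, 2)) = Pow(0, Rational(1, 2)) = 0)
Function('S')(u) = Add(u, Pow(u, 2)) (Function('S')(u) = Add(Pow(u, 2), u) = Add(u, Pow(u, 2)))
Pow(Add(-307, Function('S')(Function('v')(3))), 2) = Pow(Add(-307, Mul(0, Add(1, 0))), 2) = Pow(Add(-307, Mul(0, 1)), 2) = Pow(Add(-307, 0), 2) = Pow(-307, 2) = 94249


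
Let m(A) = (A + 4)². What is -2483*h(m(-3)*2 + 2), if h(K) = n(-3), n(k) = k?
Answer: 7449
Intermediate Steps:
m(A) = (4 + A)²
h(K) = -3
-2483*h(m(-3)*2 + 2) = -2483*(-3) = 7449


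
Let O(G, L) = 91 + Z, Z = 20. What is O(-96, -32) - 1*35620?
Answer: -35509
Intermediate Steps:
O(G, L) = 111 (O(G, L) = 91 + 20 = 111)
O(-96, -32) - 1*35620 = 111 - 1*35620 = 111 - 35620 = -35509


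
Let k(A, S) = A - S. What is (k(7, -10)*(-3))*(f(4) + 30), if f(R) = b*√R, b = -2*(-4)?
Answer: -2346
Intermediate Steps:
b = 8
f(R) = 8*√R
(k(7, -10)*(-3))*(f(4) + 30) = ((7 - 1*(-10))*(-3))*(8*√4 + 30) = ((7 + 10)*(-3))*(8*2 + 30) = (17*(-3))*(16 + 30) = -51*46 = -2346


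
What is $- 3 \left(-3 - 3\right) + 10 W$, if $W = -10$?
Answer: $-82$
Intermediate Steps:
$- 3 \left(-3 - 3\right) + 10 W = - 3 \left(-3 - 3\right) + 10 \left(-10\right) = \left(-3\right) \left(-6\right) - 100 = 18 - 100 = -82$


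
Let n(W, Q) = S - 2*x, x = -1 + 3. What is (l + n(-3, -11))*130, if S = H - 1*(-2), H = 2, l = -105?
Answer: -13650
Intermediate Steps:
x = 2
S = 4 (S = 2 - 1*(-2) = 2 + 2 = 4)
n(W, Q) = 0 (n(W, Q) = 4 - 2*2 = 4 - 4 = 0)
(l + n(-3, -11))*130 = (-105 + 0)*130 = -105*130 = -13650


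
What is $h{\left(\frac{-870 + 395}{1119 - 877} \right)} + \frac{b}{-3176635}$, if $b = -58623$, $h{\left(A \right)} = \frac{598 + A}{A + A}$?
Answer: $- \frac{91629063437}{603560650} \approx -151.81$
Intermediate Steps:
$h{\left(A \right)} = \frac{598 + A}{2 A}$
$h{\left(\frac{-870 + 395}{1119 - 877} \right)} + \frac{b}{-3176635} = \frac{598 + \frac{-870 + 395}{1119 - 877}}{2 \frac{-870 + 395}{1119 - 877}} - \frac{58623}{-3176635} = \frac{598 - \frac{475}{242}}{2 \left(- \frac{475}{242}\right)} - - \frac{58623}{3176635} = \frac{598 - \frac{475}{242}}{2 \left(\left(-475\right) \frac{1}{242}\right)} + \frac{58623}{3176635} = \frac{598 - \frac{475}{242}}{2 \left(- \frac{475}{242}\right)} + \frac{58623}{3176635} = \frac{1}{2} \left(- \frac{242}{475}\right) \frac{144241}{242} + \frac{58623}{3176635} = - \frac{144241}{950} + \frac{58623}{3176635} = - \frac{91629063437}{603560650}$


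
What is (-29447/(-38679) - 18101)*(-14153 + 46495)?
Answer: -22642606127144/38679 ≈ -5.8540e+8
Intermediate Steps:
(-29447/(-38679) - 18101)*(-14153 + 46495) = (-29447*(-1/38679) - 18101)*32342 = (29447/38679 - 18101)*32342 = -700099132/38679*32342 = -22642606127144/38679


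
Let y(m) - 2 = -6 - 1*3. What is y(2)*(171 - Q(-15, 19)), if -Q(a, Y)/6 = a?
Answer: -567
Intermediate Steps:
Q(a, Y) = -6*a
y(m) = -7 (y(m) = 2 + (-6 - 1*3) = 2 + (-6 - 3) = 2 - 9 = -7)
y(2)*(171 - Q(-15, 19)) = -7*(171 - (-6)*(-15)) = -7*(171 - 1*90) = -7*(171 - 90) = -7*81 = -567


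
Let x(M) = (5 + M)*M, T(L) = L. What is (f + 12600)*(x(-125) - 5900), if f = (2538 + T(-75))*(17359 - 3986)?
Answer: 299847720900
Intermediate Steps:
x(M) = M*(5 + M)
f = 32937699 (f = (2538 - 75)*(17359 - 3986) = 2463*13373 = 32937699)
(f + 12600)*(x(-125) - 5900) = (32937699 + 12600)*(-125*(5 - 125) - 5900) = 32950299*(-125*(-120) - 5900) = 32950299*(15000 - 5900) = 32950299*9100 = 299847720900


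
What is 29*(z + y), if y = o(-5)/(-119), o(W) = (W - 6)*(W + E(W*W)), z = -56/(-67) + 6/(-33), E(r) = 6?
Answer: 1898485/87703 ≈ 21.647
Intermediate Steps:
z = 482/737 (z = -56*(-1/67) + 6*(-1/33) = 56/67 - 2/11 = 482/737 ≈ 0.65400)
o(W) = (-6 + W)*(6 + W) (o(W) = (W - 6)*(W + 6) = (-6 + W)*(6 + W))
y = 11/119 (y = (-36 + (-5)²)/(-119) = (-36 + 25)*(-1/119) = -11*(-1/119) = 11/119 ≈ 0.092437)
29*(z + y) = 29*(482/737 + 11/119) = 29*(65465/87703) = 1898485/87703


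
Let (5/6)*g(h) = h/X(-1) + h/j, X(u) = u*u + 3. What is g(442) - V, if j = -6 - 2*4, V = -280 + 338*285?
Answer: -671687/7 ≈ -95955.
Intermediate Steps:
X(u) = 3 + u² (X(u) = u² + 3 = 3 + u²)
V = 96050 (V = -280 + 96330 = 96050)
j = -14 (j = -6 - 8 = -14)
g(h) = 3*h/14 (g(h) = 6*(h/(3 + (-1)²) + h/(-14))/5 = 6*(h/(3 + 1) + h*(-1/14))/5 = 6*(h/4 - h/14)/5 = 6*(5*h/28)/5 = 3*h/14)
g(442) - V = (3/14)*442 - 1*96050 = 663/7 - 96050 = -671687/7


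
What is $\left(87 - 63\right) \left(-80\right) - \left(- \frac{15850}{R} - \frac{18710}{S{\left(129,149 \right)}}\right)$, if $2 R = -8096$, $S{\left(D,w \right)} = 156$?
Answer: $- \frac{142398935}{78936} \approx -1804.0$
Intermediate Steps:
$R = -4048$ ($R = \frac{1}{2} \left(-8096\right) = -4048$)
$\left(87 - 63\right) \left(-80\right) - \left(- \frac{15850}{R} - \frac{18710}{S{\left(129,149 \right)}}\right) = \left(87 - 63\right) \left(-80\right) - \left(- \frac{15850}{-4048} - \frac{18710}{156}\right) = 24 \left(-80\right) - \left(\left(-15850\right) \left(- \frac{1}{4048}\right) - \frac{9355}{78}\right) = -1920 - \left(\frac{7925}{2024} - \frac{9355}{78}\right) = -1920 - - \frac{9158185}{78936} = -1920 + \frac{9158185}{78936} = - \frac{142398935}{78936}$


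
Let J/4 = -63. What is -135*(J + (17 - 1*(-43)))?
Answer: 25920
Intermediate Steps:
J = -252 (J = 4*(-63) = -252)
-135*(J + (17 - 1*(-43))) = -135*(-252 + (17 - 1*(-43))) = -135*(-252 + (17 + 43)) = -135*(-252 + 60) = -135*(-192) = 25920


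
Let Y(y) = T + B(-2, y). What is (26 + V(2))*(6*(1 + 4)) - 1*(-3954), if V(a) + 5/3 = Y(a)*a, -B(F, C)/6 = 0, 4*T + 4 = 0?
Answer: 4624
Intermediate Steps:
T = -1 (T = -1 + (¼)*0 = -1 + 0 = -1)
B(F, C) = 0 (B(F, C) = -6*0 = 0)
Y(y) = -1 (Y(y) = -1 + 0 = -1)
V(a) = -5/3 - a
(26 + V(2))*(6*(1 + 4)) - 1*(-3954) = (26 + (-5/3 - 1*2))*(6*(1 + 4)) - 1*(-3954) = (26 + (-5/3 - 2))*(6*5) + 3954 = (26 - 11/3)*30 + 3954 = (67/3)*30 + 3954 = 670 + 3954 = 4624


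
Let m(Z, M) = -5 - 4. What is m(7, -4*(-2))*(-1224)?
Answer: 11016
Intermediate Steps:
m(Z, M) = -9
m(7, -4*(-2))*(-1224) = -9*(-1224) = 11016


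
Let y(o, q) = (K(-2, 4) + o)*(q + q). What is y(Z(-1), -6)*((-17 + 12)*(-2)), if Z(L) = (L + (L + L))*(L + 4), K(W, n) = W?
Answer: 1320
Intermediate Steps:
Z(L) = 3*L*(4 + L) (Z(L) = (L + 2*L)*(4 + L) = (3*L)*(4 + L) = 3*L*(4 + L))
y(o, q) = 2*q*(-2 + o) (y(o, q) = (-2 + o)*(q + q) = (-2 + o)*(2*q) = 2*q*(-2 + o))
y(Z(-1), -6)*((-17 + 12)*(-2)) = (2*(-6)*(-2 + 3*(-1)*(4 - 1)))*((-17 + 12)*(-2)) = (2*(-6)*(-2 + 3*(-1)*3))*(-5*(-2)) = (2*(-6)*(-2 - 9))*10 = (2*(-6)*(-11))*10 = 132*10 = 1320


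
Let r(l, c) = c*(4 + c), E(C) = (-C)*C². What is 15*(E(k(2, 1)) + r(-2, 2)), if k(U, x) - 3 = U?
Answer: -1695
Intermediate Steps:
k(U, x) = 3 + U
E(C) = -C³
15*(E(k(2, 1)) + r(-2, 2)) = 15*(-(3 + 2)³ + 2*(4 + 2)) = 15*(-1*5³ + 2*6) = 15*(-1*125 + 12) = 15*(-125 + 12) = 15*(-113) = -1695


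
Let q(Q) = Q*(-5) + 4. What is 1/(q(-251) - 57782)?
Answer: -1/56523 ≈ -1.7692e-5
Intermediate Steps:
q(Q) = 4 - 5*Q (q(Q) = -5*Q + 4 = 4 - 5*Q)
1/(q(-251) - 57782) = 1/((4 - 5*(-251)) - 57782) = 1/((4 + 1255) - 57782) = 1/(1259 - 57782) = 1/(-56523) = -1/56523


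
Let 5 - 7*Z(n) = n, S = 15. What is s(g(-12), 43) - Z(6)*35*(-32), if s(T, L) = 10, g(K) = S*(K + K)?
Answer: -150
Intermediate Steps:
g(K) = 30*K (g(K) = 15*(K + K) = 15*(2*K) = 30*K)
Z(n) = 5/7 - n/7
s(g(-12), 43) - Z(6)*35*(-32) = 10 - (5/7 - 1/7*6)*35*(-32) = 10 - (5/7 - 6/7)*35*(-32) = 10 - (-1/7*35)*(-32) = 10 - (-5)*(-32) = 10 - 1*160 = 10 - 160 = -150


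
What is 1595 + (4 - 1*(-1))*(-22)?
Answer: 1485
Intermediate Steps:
1595 + (4 - 1*(-1))*(-22) = 1595 + (4 + 1)*(-22) = 1595 + 5*(-22) = 1595 - 110 = 1485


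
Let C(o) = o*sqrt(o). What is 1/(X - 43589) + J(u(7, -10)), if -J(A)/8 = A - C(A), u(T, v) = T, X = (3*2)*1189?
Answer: -2041481/36455 + 56*sqrt(7) ≈ 92.162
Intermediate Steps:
C(o) = o**(3/2)
X = 7134 (X = 6*1189 = 7134)
J(A) = -8*A + 8*A**(3/2) (J(A) = -8*(A - A**(3/2)) = -8*A + 8*A**(3/2))
1/(X - 43589) + J(u(7, -10)) = 1/(7134 - 43589) + (-8*7 + 8*7**(3/2)) = 1/(-36455) + (-56 + 8*(7*sqrt(7))) = -1/36455 + (-56 + 56*sqrt(7)) = -2041481/36455 + 56*sqrt(7)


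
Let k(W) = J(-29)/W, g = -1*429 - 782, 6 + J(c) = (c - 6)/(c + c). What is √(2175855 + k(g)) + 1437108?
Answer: 1437108 + √10734312259715114/70238 ≈ 1.4386e+6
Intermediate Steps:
J(c) = -6 + (-6 + c)/(2*c) (J(c) = -6 + (c - 6)/(c + c) = -6 + (-6 + c)/((2*c)) = -6 + (-6 + c)*(1/(2*c)) = -6 + (-6 + c)/(2*c))
g = -1211 (g = -429 - 782 = -1211)
k(W) = -313/(58*W) (k(W) = (-11/2 - 3/(-29))/W = (-11/2 - 3*(-1/29))/W = (-11/2 + 3/29)/W = -313/(58*W))
√(2175855 + k(g)) + 1437108 = √(2175855 - 313/58/(-1211)) + 1437108 = √(2175855 - 313/58*(-1/1211)) + 1437108 = √(2175855 + 313/70238) + 1437108 = √(152827703803/70238) + 1437108 = √10734312259715114/70238 + 1437108 = 1437108 + √10734312259715114/70238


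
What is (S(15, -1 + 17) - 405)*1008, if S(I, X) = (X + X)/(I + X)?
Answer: -12623184/31 ≈ -4.0720e+5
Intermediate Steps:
S(I, X) = 2*X/(I + X) (S(I, X) = (2*X)/(I + X) = 2*X/(I + X))
(S(15, -1 + 17) - 405)*1008 = (2*(-1 + 17)/(15 + (-1 + 17)) - 405)*1008 = (2*16/(15 + 16) - 405)*1008 = (2*16/31 - 405)*1008 = (2*16*(1/31) - 405)*1008 = (32/31 - 405)*1008 = -12523/31*1008 = -12623184/31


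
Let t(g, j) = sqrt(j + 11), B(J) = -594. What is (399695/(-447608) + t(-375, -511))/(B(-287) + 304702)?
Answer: -399695/136121173664 + 5*I*sqrt(5)/152054 ≈ -2.9363e-6 + 7.3529e-5*I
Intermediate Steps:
t(g, j) = sqrt(11 + j)
(399695/(-447608) + t(-375, -511))/(B(-287) + 304702) = (399695/(-447608) + sqrt(11 - 511))/(-594 + 304702) = (399695*(-1/447608) + sqrt(-500))/304108 = (-399695/447608 + 10*I*sqrt(5))*(1/304108) = -399695/136121173664 + 5*I*sqrt(5)/152054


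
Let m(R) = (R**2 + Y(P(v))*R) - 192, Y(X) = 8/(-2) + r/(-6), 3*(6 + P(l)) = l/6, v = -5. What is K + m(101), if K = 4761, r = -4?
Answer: 43300/3 ≈ 14433.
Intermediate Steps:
P(l) = -6 + l/18 (P(l) = -6 + (l/6)/3 = -6 + l/18)
Y(X) = -10/3 (Y(X) = 8/(-2) - 4/(-6) = 8*(-1/2) - 4*(-1/6) = -4 + 2/3 = -10/3)
m(R) = -192 + R**2 - 10*R/3 (m(R) = (R**2 - 10*R/3) - 192 = -192 + R**2 - 10*R/3)
K + m(101) = 4761 + (-192 + 101**2 - 10/3*101) = 4761 + (-192 + 10201 - 1010/3) = 4761 + 29017/3 = 43300/3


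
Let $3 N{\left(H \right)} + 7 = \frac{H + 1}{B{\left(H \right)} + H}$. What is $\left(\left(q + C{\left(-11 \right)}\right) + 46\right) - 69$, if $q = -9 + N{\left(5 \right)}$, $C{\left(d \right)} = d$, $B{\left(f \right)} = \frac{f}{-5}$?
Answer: $- \frac{269}{6} \approx -44.833$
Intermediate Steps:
$B{\left(f \right)} = - \frac{f}{5}$ ($B{\left(f \right)} = f \left(- \frac{1}{5}\right) = - \frac{f}{5}$)
$N{\left(H \right)} = - \frac{7}{3} + \frac{5 \left(1 + H\right)}{12 H}$ ($N{\left(H \right)} = - \frac{7}{3} + \frac{\left(H + 1\right) \frac{1}{- \frac{H}{5} + H}}{3} = - \frac{7}{3} + \frac{\left(1 + H\right) \frac{1}{\frac{4}{5} H}}{3} = - \frac{7}{3} + \frac{\left(1 + H\right) \frac{5}{4 H}}{3} = - \frac{7}{3} + \frac{\frac{5}{4} \frac{1}{H} \left(1 + H\right)}{3} = - \frac{7}{3} + \frac{5 \left(1 + H\right)}{12 H}$)
$q = - \frac{65}{6}$ ($q = -9 + \frac{5 - 115}{12 \cdot 5} = -9 + \frac{1}{12} \cdot \frac{1}{5} \left(5 - 115\right) = -9 + \frac{1}{12} \cdot \frac{1}{5} \left(-110\right) = -9 - \frac{11}{6} = - \frac{65}{6} \approx -10.833$)
$\left(\left(q + C{\left(-11 \right)}\right) + 46\right) - 69 = \left(\left(- \frac{65}{6} - 11\right) + 46\right) - 69 = \left(- \frac{131}{6} + 46\right) - 69 = \frac{145}{6} - 69 = - \frac{269}{6}$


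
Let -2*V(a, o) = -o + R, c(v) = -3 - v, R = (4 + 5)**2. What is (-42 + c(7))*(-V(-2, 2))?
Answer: -2054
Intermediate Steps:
R = 81 (R = 9**2 = 81)
V(a, o) = -81/2 + o/2 (V(a, o) = -(-o + 81)/2 = -(81 - o)/2 = -81/2 + o/2)
(-42 + c(7))*(-V(-2, 2)) = (-42 + (-3 - 1*7))*(-(-81/2 + (1/2)*2)) = (-42 + (-3 - 7))*(-(-81/2 + 1)) = (-42 - 10)*(-1*(-79/2)) = -52*79/2 = -2054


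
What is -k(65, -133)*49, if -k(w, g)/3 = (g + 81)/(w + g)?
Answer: 1911/17 ≈ 112.41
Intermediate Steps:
k(w, g) = -3*(81 + g)/(g + w) (k(w, g) = -3*(g + 81)/(w + g) = -3*(81 + g)/(g + w))
-k(65, -133)*49 = -3*(-81 - 1*(-133))/(-133 + 65)*49 = -3*(-81 + 133)/(-68)*49 = -3*(-1/68)*52*49 = -(-39)*49/17 = -1*(-1911/17) = 1911/17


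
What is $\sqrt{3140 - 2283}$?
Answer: $\sqrt{857} \approx 29.275$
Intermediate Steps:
$\sqrt{3140 - 2283} = \sqrt{857}$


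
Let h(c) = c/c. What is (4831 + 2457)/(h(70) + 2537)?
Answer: 3644/1269 ≈ 2.8716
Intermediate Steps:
h(c) = 1
(4831 + 2457)/(h(70) + 2537) = (4831 + 2457)/(1 + 2537) = 7288/2538 = 7288*(1/2538) = 3644/1269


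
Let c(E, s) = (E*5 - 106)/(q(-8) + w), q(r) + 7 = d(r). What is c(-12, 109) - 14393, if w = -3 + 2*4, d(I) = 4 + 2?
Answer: -28869/2 ≈ -14435.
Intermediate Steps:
d(I) = 6
w = 5 (w = -3 + 8 = 5)
q(r) = -1 (q(r) = -7 + 6 = -1)
c(E, s) = -53/2 + 5*E/4 (c(E, s) = (E*5 - 106)/(-1 + 5) = (5*E - 106)/4 = (-106 + 5*E)*(¼) = -53/2 + 5*E/4)
c(-12, 109) - 14393 = (-53/2 + (5/4)*(-12)) - 14393 = (-53/2 - 15) - 14393 = -83/2 - 14393 = -28869/2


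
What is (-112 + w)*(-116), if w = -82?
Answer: 22504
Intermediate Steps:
(-112 + w)*(-116) = (-112 - 82)*(-116) = -194*(-116) = 22504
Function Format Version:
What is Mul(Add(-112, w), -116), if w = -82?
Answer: 22504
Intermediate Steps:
Mul(Add(-112, w), -116) = Mul(Add(-112, -82), -116) = Mul(-194, -116) = 22504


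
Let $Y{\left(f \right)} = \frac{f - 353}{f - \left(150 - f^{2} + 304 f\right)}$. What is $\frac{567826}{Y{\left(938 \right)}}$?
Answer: $\frac{67625805296}{117} \approx 5.78 \cdot 10^{8}$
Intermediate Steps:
$Y{\left(f \right)} = \frac{-353 + f}{-150 + f^{2} - 303 f}$ ($Y{\left(f \right)} = \frac{-353 + f}{f - \left(150 - f^{2} + 304 f\right)} = \frac{-353 + f}{-150 + f^{2} - 303 f}$)
$\frac{567826}{Y{\left(938 \right)}} = \frac{567826}{\frac{1}{150 - 938^{2} + 303 \cdot 938} \left(353 - 938\right)} = \frac{567826}{\frac{1}{150 - 879844 + 284214} \left(353 - 938\right)} = \frac{567826}{\frac{1}{150 - 879844 + 284214} \left(-585\right)} = \frac{567826}{\frac{1}{-595480} \left(-585\right)} = \frac{567826}{\left(- \frac{1}{595480}\right) \left(-585\right)} = \frac{567826}{\frac{117}{119096}} = 567826 \cdot \frac{119096}{117} = \frac{67625805296}{117}$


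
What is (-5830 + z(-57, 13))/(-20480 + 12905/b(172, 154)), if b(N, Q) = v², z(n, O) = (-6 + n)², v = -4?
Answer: 29776/314775 ≈ 0.094595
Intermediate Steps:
b(N, Q) = 16 (b(N, Q) = (-4)² = 16)
(-5830 + z(-57, 13))/(-20480 + 12905/b(172, 154)) = (-5830 + (-6 - 57)²)/(-20480 + 12905/16) = (-5830 + (-63)²)/(-20480 + 12905*(1/16)) = (-5830 + 3969)/(-20480 + 12905/16) = -1861/(-314775/16) = -1861*(-16/314775) = 29776/314775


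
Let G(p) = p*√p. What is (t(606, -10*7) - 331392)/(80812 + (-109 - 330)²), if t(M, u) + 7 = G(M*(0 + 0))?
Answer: -331399/273533 ≈ -1.2115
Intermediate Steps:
G(p) = p^(3/2)
t(M, u) = -7 (t(M, u) = -7 + (M*(0 + 0))^(3/2) = -7 + (M*0)^(3/2) = -7 + 0^(3/2) = -7 + 0 = -7)
(t(606, -10*7) - 331392)/(80812 + (-109 - 330)²) = (-7 - 331392)/(80812 + (-109 - 330)²) = -331399/(80812 + (-439)²) = -331399/(80812 + 192721) = -331399/273533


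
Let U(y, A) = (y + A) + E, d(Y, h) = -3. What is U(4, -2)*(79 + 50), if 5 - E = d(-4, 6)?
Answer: 1290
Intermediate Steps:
E = 8 (E = 5 - 1*(-3) = 5 + 3 = 8)
U(y, A) = 8 + A + y (U(y, A) = (y + A) + 8 = (A + y) + 8 = 8 + A + y)
U(4, -2)*(79 + 50) = (8 - 2 + 4)*(79 + 50) = 10*129 = 1290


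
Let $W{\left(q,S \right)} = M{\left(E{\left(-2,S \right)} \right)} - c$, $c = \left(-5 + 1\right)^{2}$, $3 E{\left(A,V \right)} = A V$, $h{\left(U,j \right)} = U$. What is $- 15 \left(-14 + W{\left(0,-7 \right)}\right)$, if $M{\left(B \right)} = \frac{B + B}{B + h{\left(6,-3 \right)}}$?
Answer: $\frac{3495}{8} \approx 436.88$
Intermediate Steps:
$E{\left(A,V \right)} = \frac{A V}{3}$
$M{\left(B \right)} = \frac{2 B}{6 + B}$ ($M{\left(B \right)} = \frac{B + B}{B + 6} = \frac{2 B}{6 + B}$)
$c = 16$ ($c = \left(-4\right)^{2} = 16$)
$W{\left(q,S \right)} = -16 - \frac{4 S}{3 \left(6 - \frac{2 S}{3}\right)}$ ($W{\left(q,S \right)} = \frac{2 \cdot \frac{1}{3} \left(-2\right) S}{6 + \frac{1}{3} \left(-2\right) S} - 16 = \frac{2 \left(- \frac{2 S}{3}\right)}{6 - \frac{2 S}{3}} - 16 = - \frac{4 S}{3 \left(6 - \frac{2 S}{3}\right)} - 16 = -16 - \frac{4 S}{3 \left(6 - \frac{2 S}{3}\right)}$)
$- 15 \left(-14 + W{\left(0,-7 \right)}\right) = - 15 \left(-14 + \frac{2 \left(72 - -49\right)}{-9 - 7}\right) = - 15 \left(-14 + \frac{2 \left(72 + 49\right)}{-16}\right) = - 15 \left(-14 + 2 \left(- \frac{1}{16}\right) 121\right) = - 15 \left(-14 - \frac{121}{8}\right) = \left(-15\right) \left(- \frac{233}{8}\right) = \frac{3495}{8}$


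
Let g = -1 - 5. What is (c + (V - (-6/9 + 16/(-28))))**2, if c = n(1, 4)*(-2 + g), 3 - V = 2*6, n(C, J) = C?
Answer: 109561/441 ≈ 248.44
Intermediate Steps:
g = -6
V = -9 (V = 3 - 2*6 = 3 - 1*12 = 3 - 12 = -9)
c = -8 (c = 1*(-2 - 6) = 1*(-8) = -8)
(c + (V - (-6/9 + 16/(-28))))**2 = (-8 + (-9 - (-6/9 + 16/(-28))))**2 = (-8 + (-9 - (-6*1/9 + 16*(-1/28))))**2 = (-8 + (-9 - (-2/3 - 4/7)))**2 = (-8 + (-9 - 1*(-26/21)))**2 = (-8 + (-9 + 26/21))**2 = (-8 - 163/21)**2 = (-331/21)**2 = 109561/441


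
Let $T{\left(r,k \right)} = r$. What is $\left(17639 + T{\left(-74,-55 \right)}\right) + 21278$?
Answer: $38843$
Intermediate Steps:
$\left(17639 + T{\left(-74,-55 \right)}\right) + 21278 = \left(17639 - 74\right) + 21278 = 17565 + 21278 = 38843$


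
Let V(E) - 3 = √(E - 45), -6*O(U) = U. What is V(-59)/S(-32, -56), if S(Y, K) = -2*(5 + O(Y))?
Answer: -9/62 - 3*I*√26/31 ≈ -0.14516 - 0.49345*I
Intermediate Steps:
O(U) = -U/6
V(E) = 3 + √(-45 + E) (V(E) = 3 + √(E - 45) = 3 + √(-45 + E))
S(Y, K) = -10 + Y/3 (S(Y, K) = -2*(5 - Y/6) = -10 + Y/3)
V(-59)/S(-32, -56) = (3 + √(-45 - 59))/(-10 + (⅓)*(-32)) = (3 + √(-104))/(-10 - 32/3) = (3 + 2*I*√26)/(-62/3) = (3 + 2*I*√26)*(-3/62) = -9/62 - 3*I*√26/31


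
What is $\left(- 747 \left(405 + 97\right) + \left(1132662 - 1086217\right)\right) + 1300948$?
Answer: $972399$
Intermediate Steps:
$\left(- 747 \left(405 + 97\right) + \left(1132662 - 1086217\right)\right) + 1300948 = \left(\left(-747\right) 502 + \left(1132662 - 1086217\right)\right) + 1300948 = \left(-374994 + 46445\right) + 1300948 = -328549 + 1300948 = 972399$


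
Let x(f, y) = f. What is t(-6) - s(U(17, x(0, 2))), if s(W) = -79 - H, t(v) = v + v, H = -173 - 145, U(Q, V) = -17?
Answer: -251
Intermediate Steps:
H = -318
t(v) = 2*v
s(W) = 239 (s(W) = -79 - 1*(-318) = -79 + 318 = 239)
t(-6) - s(U(17, x(0, 2))) = 2*(-6) - 1*239 = -12 - 239 = -251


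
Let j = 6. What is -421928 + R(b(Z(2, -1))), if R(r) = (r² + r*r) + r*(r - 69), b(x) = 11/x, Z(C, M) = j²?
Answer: -182281883/432 ≈ -4.2195e+5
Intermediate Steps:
Z(C, M) = 36 (Z(C, M) = 6² = 36)
R(r) = 2*r² + r*(-69 + r) (R(r) = (r² + r²) + r*(-69 + r) = 2*r² + r*(-69 + r))
-421928 + R(b(Z(2, -1))) = -421928 + 3*(11/36)*(-23 + 11/36) = -421928 + 3*(11/36)*(-817/36) = -421928 - 8987/432 = -182281883/432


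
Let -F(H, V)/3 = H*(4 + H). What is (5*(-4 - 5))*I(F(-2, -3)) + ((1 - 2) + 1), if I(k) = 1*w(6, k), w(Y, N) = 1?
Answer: -45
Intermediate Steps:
F(H, V) = -3*H*(4 + H)
I(k) = 1 (I(k) = 1*1 = 1)
(5*(-4 - 5))*I(F(-2, -3)) + ((1 - 2) + 1) = (5*(-4 - 5))*1 + ((1 - 2) + 1) = (5*(-9))*1 + (-1 + 1) = -45*1 + 0 = -45 + 0 = -45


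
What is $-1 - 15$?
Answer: $-16$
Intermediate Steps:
$-1 - 15 = -16$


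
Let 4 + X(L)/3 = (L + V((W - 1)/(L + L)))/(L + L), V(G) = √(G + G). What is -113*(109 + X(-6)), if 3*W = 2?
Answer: -22261/2 + 113*√2/24 ≈ -11124.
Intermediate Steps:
W = ⅔ (W = (⅓)*2 = ⅔ ≈ 0.66667)
V(G) = √2*√G (V(G) = √(2*G) = √2*√G)
X(L) = -12 + 3*(L + √3*√(-1/L)/3)/(2*L) (X(L) = -12 + 3*((L + √2*√((⅔ - 1)/(L + L)))/(L + L)) = -12 + 3*((L + √2*√(-1/(2*L)/3))/((2*L))) = -12 + 3*((L + √2*√(-1/(6*L)))*(1/(2*L))) = -12 + 3*((L + √2*(√6*√(-1/L)/6))*(1/(2*L))) = -12 + 3*((L + √3*√(-1/L)/3)*(1/(2*L))) = -12 + 3*((L + √3*√(-1/L)/3)/(2*L)) = -12 + 3*(L + √3*√(-1/L)/3)/(2*L))
-113*(109 + X(-6)) = -113*(109 + (½)*(-21*(-6) + √3*√(-1/(-6)))/(-6)) = -113*(109 + (½)*(-⅙)*(126 + √3*√(-1*(-⅙)))) = -113*(109 + (½)*(-⅙)*(126 + √3*√(⅙))) = -113*(109 + (½)*(-⅙)*(126 + √3*(√6/6))) = -113*(109 + (½)*(-⅙)*(126 + √2/2)) = -113*(109 + (-21/2 - √2/24)) = -113*(197/2 - √2/24) = -22261/2 + 113*√2/24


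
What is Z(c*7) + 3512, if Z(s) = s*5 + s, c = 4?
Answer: 3680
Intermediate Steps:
Z(s) = 6*s (Z(s) = 5*s + s = 6*s)
Z(c*7) + 3512 = 6*(4*7) + 3512 = 6*28 + 3512 = 168 + 3512 = 3680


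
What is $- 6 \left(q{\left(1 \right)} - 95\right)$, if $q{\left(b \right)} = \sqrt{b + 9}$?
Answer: $570 - 6 \sqrt{10} \approx 551.03$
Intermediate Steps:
$q{\left(b \right)} = \sqrt{9 + b}$
$- 6 \left(q{\left(1 \right)} - 95\right) = - 6 \left(\sqrt{9 + 1} - 95\right) = - 6 \left(\sqrt{10} - 95\right) = - 6 \left(-95 + \sqrt{10}\right) = 570 - 6 \sqrt{10}$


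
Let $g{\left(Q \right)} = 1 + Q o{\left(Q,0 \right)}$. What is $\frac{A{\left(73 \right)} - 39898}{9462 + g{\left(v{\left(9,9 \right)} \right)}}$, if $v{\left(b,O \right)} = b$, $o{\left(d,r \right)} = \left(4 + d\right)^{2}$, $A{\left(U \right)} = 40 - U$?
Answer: $- \frac{39931}{10984} \approx -3.6354$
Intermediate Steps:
$g{\left(Q \right)} = 1 + Q \left(4 + Q\right)^{2}$
$\frac{A{\left(73 \right)} - 39898}{9462 + g{\left(v{\left(9,9 \right)} \right)}} = \frac{\left(40 - 73\right) - 39898}{9462 + \left(1 + 9 \left(4 + 9\right)^{2}\right)} = \frac{\left(40 - 73\right) - 39898}{9462 + \left(1 + 9 \cdot 13^{2}\right)} = \frac{-33 - 39898}{9462 + \left(1 + 9 \cdot 169\right)} = - \frac{39931}{9462 + \left(1 + 1521\right)} = - \frac{39931}{9462 + 1522} = - \frac{39931}{10984}$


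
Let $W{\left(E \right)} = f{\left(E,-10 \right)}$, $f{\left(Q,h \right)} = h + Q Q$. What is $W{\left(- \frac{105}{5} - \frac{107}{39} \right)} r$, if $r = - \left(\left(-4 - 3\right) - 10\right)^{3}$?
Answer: $\frac{4138052858}{1521} \approx 2.7206 \cdot 10^{6}$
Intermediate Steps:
$f{\left(Q,h \right)} = h + Q^{2}$
$W{\left(E \right)} = -10 + E^{2}$
$r = 4913$ ($r = - \left(-7 - 10\right)^{3} = - \left(-17\right)^{3} = \left(-1\right) \left(-4913\right) = 4913$)
$W{\left(- \frac{105}{5} - \frac{107}{39} \right)} r = \left(-10 + \left(- \frac{105}{5} - \frac{107}{39}\right)^{2}\right) 4913 = \left(-10 + \left(\left(-105\right) \frac{1}{5} - \frac{107}{39}\right)^{2}\right) 4913 = \left(-10 + \left(-21 - \frac{107}{39}\right)^{2}\right) 4913 = \left(-10 + \left(- \frac{926}{39}\right)^{2}\right) 4913 = \left(-10 + \frac{857476}{1521}\right) 4913 = \frac{842266}{1521} \cdot 4913 = \frac{4138052858}{1521}$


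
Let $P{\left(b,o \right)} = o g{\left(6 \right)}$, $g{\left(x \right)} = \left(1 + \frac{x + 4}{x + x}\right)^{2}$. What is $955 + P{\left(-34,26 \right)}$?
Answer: $\frac{18763}{18} \approx 1042.4$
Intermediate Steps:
$g{\left(x \right)} = \left(1 + \frac{4 + x}{2 x}\right)^{2}$
$P{\left(b,o \right)} = \frac{121 o}{36}$ ($P{\left(b,o \right)} = o \frac{\left(4 + 3 \cdot 6\right)^{2}}{4 \cdot 36} = o \frac{1}{4} \cdot \frac{1}{36} \left(4 + 18\right)^{2} = o \frac{1}{4} \cdot \frac{1}{36} \cdot 22^{2} = o \frac{1}{4} \cdot \frac{1}{36} \cdot 484 = o \frac{121}{36} = \frac{121 o}{36}$)
$955 + P{\left(-34,26 \right)} = 955 + \frac{121}{36} \cdot 26 = 955 + \frac{1573}{18} = \frac{18763}{18}$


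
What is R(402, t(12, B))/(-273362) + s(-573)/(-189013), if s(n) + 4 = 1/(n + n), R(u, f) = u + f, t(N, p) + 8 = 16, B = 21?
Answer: -43778141705/29606320787538 ≈ -0.0014787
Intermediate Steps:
t(N, p) = 8 (t(N, p) = -8 + 16 = 8)
R(u, f) = f + u
s(n) = -4 + 1/(2*n) (s(n) = -4 + 1/(n + n) = -4 + 1/(2*n))
R(402, t(12, B))/(-273362) + s(-573)/(-189013) = (8 + 402)/(-273362) + (-4 + (½)/(-573))/(-189013) = 410*(-1/273362) + (-4 + (½)*(-1/573))*(-1/189013) = -205/136681 + (-4 - 1/1146)*(-1/189013) = -205/136681 - 4585/1146*(-1/189013) = -205/136681 + 4585/216608898 = -43778141705/29606320787538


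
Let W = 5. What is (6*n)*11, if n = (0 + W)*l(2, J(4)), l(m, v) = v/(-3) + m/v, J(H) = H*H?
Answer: -6875/4 ≈ -1718.8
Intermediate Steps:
J(H) = H²
l(m, v) = -v/3 + m/v (l(m, v) = v*(-⅓) + m/v = -v/3 + m/v)
n = -625/24 (n = (0 + 5)*(-⅓*4² + 2/(4²)) = 5*(-⅓*16 + 2/16) = 5*(-16/3 + 2*(1/16)) = 5*(-16/3 + ⅛) = 5*(-125/24) = -625/24 ≈ -26.042)
(6*n)*11 = (6*(-625/24))*11 = -625/4*11 = -6875/4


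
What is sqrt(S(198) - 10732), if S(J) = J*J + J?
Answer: sqrt(28670) ≈ 169.32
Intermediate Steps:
S(J) = J + J**2 (S(J) = J**2 + J = J + J**2)
sqrt(S(198) - 10732) = sqrt(198*(1 + 198) - 10732) = sqrt(198*199 - 10732) = sqrt(39402 - 10732) = sqrt(28670)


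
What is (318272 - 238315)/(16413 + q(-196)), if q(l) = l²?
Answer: 79957/54829 ≈ 1.4583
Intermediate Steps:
(318272 - 238315)/(16413 + q(-196)) = (318272 - 238315)/(16413 + (-196)²) = 79957/(16413 + 38416) = 79957/54829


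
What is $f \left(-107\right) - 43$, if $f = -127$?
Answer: $13546$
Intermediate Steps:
$f \left(-107\right) - 43 = \left(-127\right) \left(-107\right) - 43 = 13589 - 43 = 13546$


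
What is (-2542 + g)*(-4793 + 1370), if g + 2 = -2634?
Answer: 17724294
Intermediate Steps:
g = -2636 (g = -2 - 2634 = -2636)
(-2542 + g)*(-4793 + 1370) = (-2542 - 2636)*(-4793 + 1370) = -5178*(-3423) = 17724294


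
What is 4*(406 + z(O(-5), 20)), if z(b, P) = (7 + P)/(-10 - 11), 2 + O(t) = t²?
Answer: 11332/7 ≈ 1618.9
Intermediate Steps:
O(t) = -2 + t²
z(b, P) = -⅓ - P/21 (z(b, P) = (7 + P)/(-21) = (7 + P)*(-1/21) = -⅓ - P/21)
4*(406 + z(O(-5), 20)) = 4*(406 + (-⅓ - 1/21*20)) = 4*(406 + (-⅓ - 20/21)) = 4*(406 - 9/7) = 4*(2833/7) = 11332/7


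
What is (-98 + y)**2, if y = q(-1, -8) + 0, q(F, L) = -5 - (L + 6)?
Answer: 10201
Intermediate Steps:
q(F, L) = -11 - L (q(F, L) = -5 - (6 + L) = -5 + (-6 - L) = -11 - L)
y = -3 (y = (-11 - 1*(-8)) + 0 = (-11 + 8) + 0 = -3 + 0 = -3)
(-98 + y)**2 = (-98 - 3)**2 = (-101)**2 = 10201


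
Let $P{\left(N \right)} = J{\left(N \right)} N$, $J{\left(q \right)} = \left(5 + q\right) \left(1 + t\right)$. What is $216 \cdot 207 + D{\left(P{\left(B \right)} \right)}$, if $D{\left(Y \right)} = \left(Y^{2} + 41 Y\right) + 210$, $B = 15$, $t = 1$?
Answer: $429522$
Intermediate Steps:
$J{\left(q \right)} = 10 + 2 q$ ($J{\left(q \right)} = \left(5 + q\right) \left(1 + 1\right) = \left(5 + q\right) 2 = 10 + 2 q$)
$P{\left(N \right)} = N \left(10 + 2 N\right)$ ($P{\left(N \right)} = \left(10 + 2 N\right) N = N \left(10 + 2 N\right)$)
$D{\left(Y \right)} = 210 + Y^{2} + 41 Y$
$216 \cdot 207 + D{\left(P{\left(B \right)} \right)} = 216 \cdot 207 + \left(210 + \left(2 \cdot 15 \left(5 + 15\right)\right)^{2} + 41 \cdot 2 \cdot 15 \left(5 + 15\right)\right) = 44712 + \left(210 + \left(2 \cdot 15 \cdot 20\right)^{2} + 41 \cdot 2 \cdot 15 \cdot 20\right) = 44712 + \left(210 + 600^{2} + 41 \cdot 600\right) = 44712 + \left(210 + 360000 + 24600\right) = 44712 + 384810 = 429522$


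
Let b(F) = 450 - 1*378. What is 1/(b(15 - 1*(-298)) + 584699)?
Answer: 1/584771 ≈ 1.7101e-6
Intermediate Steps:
b(F) = 72 (b(F) = 450 - 378 = 72)
1/(b(15 - 1*(-298)) + 584699) = 1/(72 + 584699) = 1/584771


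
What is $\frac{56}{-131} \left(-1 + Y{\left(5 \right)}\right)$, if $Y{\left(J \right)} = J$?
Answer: $- \frac{224}{131} \approx -1.7099$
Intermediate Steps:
$\frac{56}{-131} \left(-1 + Y{\left(5 \right)}\right) = \frac{56}{-131} \left(-1 + 5\right) = 56 \left(- \frac{1}{131}\right) 4 = \left(- \frac{56}{131}\right) 4 = - \frac{224}{131}$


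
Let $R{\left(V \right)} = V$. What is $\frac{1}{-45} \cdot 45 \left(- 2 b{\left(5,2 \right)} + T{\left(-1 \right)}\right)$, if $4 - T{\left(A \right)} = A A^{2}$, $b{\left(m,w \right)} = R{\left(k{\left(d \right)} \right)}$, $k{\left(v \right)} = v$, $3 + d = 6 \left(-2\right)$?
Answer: $-35$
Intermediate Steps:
$d = -15$ ($d = -3 + 6 \left(-2\right) = -3 - 12 = -15$)
$b{\left(m,w \right)} = -15$
$T{\left(A \right)} = 4 - A^{3}$ ($T{\left(A \right)} = 4 - A A^{2} = 4 - A^{3}$)
$\frac{1}{-45} \cdot 45 \left(- 2 b{\left(5,2 \right)} + T{\left(-1 \right)}\right) = \frac{1}{-45} \cdot 45 \left(\left(-2\right) \left(-15\right) + \left(4 - \left(-1\right)^{3}\right)\right) = \left(- \frac{1}{45}\right) 45 \left(30 + \left(4 - -1\right)\right) = - (30 + \left(4 + 1\right)) = - (30 + 5) = \left(-1\right) 35 = -35$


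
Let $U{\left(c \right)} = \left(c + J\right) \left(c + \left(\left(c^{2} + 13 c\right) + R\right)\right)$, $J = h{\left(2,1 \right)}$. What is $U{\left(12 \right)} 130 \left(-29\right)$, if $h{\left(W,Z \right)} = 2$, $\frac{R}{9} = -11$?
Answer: $-11242140$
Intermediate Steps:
$R = -99$ ($R = 9 \left(-11\right) = -99$)
$J = 2$
$U{\left(c \right)} = \left(2 + c\right) \left(-99 + c^{2} + 14 c\right)$ ($U{\left(c \right)} = \left(c + 2\right) \left(c - \left(99 - c^{2} - 13 c\right)\right) = \left(2 + c\right) \left(c + \left(-99 + c^{2} + 13 c\right)\right) = \left(2 + c\right) \left(-99 + c^{2} + 14 c\right)$)
$U{\left(12 \right)} 130 \left(-29\right) = \left(-198 + 12^{3} - 852 + 16 \cdot 12^{2}\right) 130 \left(-29\right) = \left(-198 + 1728 - 852 + 16 \cdot 144\right) 130 \left(-29\right) = \left(-198 + 1728 - 852 + 2304\right) 130 \left(-29\right) = 2982 \cdot 130 \left(-29\right) = 387660 \left(-29\right) = -11242140$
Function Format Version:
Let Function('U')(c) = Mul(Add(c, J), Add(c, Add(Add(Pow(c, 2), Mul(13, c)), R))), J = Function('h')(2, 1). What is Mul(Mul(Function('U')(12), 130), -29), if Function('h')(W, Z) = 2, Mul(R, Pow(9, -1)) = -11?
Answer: -11242140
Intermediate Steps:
R = -99 (R = Mul(9, -11) = -99)
J = 2
Function('U')(c) = Mul(Add(2, c), Add(-99, Pow(c, 2), Mul(14, c))) (Function('U')(c) = Mul(Add(c, 2), Add(c, Add(Add(Pow(c, 2), Mul(13, c)), -99))) = Mul(Add(2, c), Add(c, Add(-99, Pow(c, 2), Mul(13, c)))) = Mul(Add(2, c), Add(-99, Pow(c, 2), Mul(14, c))))
Mul(Mul(Function('U')(12), 130), -29) = Mul(Mul(Add(-198, Pow(12, 3), Mul(-71, 12), Mul(16, Pow(12, 2))), 130), -29) = Mul(Mul(Add(-198, 1728, -852, Mul(16, 144)), 130), -29) = Mul(Mul(Add(-198, 1728, -852, 2304), 130), -29) = Mul(Mul(2982, 130), -29) = Mul(387660, -29) = -11242140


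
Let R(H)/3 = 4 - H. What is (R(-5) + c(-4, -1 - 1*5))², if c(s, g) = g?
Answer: 441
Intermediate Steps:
R(H) = 12 - 3*H (R(H) = 3*(4 - H) = 12 - 3*H)
(R(-5) + c(-4, -1 - 1*5))² = ((12 - 3*(-5)) + (-1 - 1*5))² = ((12 + 15) + (-1 - 5))² = (27 - 6)² = 21² = 441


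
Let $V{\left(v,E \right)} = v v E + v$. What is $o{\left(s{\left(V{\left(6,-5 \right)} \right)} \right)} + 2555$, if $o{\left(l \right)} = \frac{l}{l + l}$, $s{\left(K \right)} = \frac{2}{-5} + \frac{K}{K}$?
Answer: $\frac{5111}{2} \approx 2555.5$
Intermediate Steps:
$V{\left(v,E \right)} = v + E v^{2}$ ($V{\left(v,E \right)} = v^{2} E + v = E v^{2} + v = v + E v^{2}$)
$s{\left(K \right)} = \frac{3}{5}$ ($s{\left(K \right)} = 2 \left(- \frac{1}{5}\right) + 1 = - \frac{2}{5} + 1 = \frac{3}{5}$)
$o{\left(l \right)} = \frac{1}{2}$ ($o{\left(l \right)} = \frac{l}{2 l} = \frac{1}{2 l} l = \frac{1}{2}$)
$o{\left(s{\left(V{\left(6,-5 \right)} \right)} \right)} + 2555 = \frac{1}{2} + 2555 = \frac{5111}{2}$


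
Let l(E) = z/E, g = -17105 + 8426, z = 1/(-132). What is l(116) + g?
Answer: -132892849/15312 ≈ -8679.0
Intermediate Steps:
z = -1/132 ≈ -0.0075758
g = -8679
l(E) = -1/(132*E)
l(116) + g = -1/132/116 - 8679 = -1/132*1/116 - 8679 = -1/15312 - 8679 = -132892849/15312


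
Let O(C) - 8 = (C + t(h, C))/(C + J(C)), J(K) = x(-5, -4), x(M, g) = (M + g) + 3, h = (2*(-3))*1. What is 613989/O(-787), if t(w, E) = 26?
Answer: 486893277/7105 ≈ 68528.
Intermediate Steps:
h = -6 (h = -6*1 = -6)
x(M, g) = 3 + M + g
J(K) = -6 (J(K) = 3 - 5 - 4 = -6)
O(C) = 8 + (26 + C)/(-6 + C) (O(C) = 8 + (C + 26)/(C - 6) = 8 + (26 + C)/(-6 + C))
613989/O(-787) = 613989/(((-22 + 9*(-787))/(-6 - 787))) = 613989/(((-22 - 7083)/(-793))) = 613989/((-1/793*(-7105))) = 613989/(7105/793) = 613989*(793/7105) = 486893277/7105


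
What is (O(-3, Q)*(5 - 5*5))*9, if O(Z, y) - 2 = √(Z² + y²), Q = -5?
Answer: -360 - 180*√34 ≈ -1409.6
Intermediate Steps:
O(Z, y) = 2 + √(Z² + y²)
(O(-3, Q)*(5 - 5*5))*9 = ((2 + √((-3)² + (-5)²))*(5 - 5*5))*9 = ((2 + √(9 + 25))*(5 - 25))*9 = ((2 + √34)*(-20))*9 = (-40 - 20*√34)*9 = -360 - 180*√34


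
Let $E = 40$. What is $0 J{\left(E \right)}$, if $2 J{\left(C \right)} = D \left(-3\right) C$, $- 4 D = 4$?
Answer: $0$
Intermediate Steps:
$D = -1$ ($D = \left(- \frac{1}{4}\right) 4 = -1$)
$J{\left(C \right)} = \frac{3 C}{2}$ ($J{\left(C \right)} = \frac{\left(-1\right) \left(-3\right) C}{2} = \frac{3 C}{2}$)
$0 J{\left(E \right)} = 0 \cdot \frac{3}{2} \cdot 40 = 0 \cdot 60 = 0$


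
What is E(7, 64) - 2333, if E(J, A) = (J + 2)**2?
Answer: -2252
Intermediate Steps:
E(J, A) = (2 + J)**2
E(7, 64) - 2333 = (2 + 7)**2 - 2333 = 9**2 - 2333 = 81 - 2333 = -2252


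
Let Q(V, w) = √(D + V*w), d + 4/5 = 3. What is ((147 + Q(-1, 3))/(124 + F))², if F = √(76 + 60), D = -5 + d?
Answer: 26180378/18145125 - 837124*√34/18145125 - 1519*I*√4930/12096750 + 95011*I*√145/24193500 ≈ 1.1738 + 0.038472*I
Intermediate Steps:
d = 11/5 (d = -⅘ + 3 = 11/5 ≈ 2.2000)
D = -14/5 (D = -5 + 11/5 = -14/5 ≈ -2.8000)
Q(V, w) = √(-14/5 + V*w)
F = 2*√34 (F = √136 = 2*√34 ≈ 11.662)
((147 + Q(-1, 3))/(124 + F))² = ((147 + √(-70 + 25*(-1)*3)/5)/(124 + 2*√34))² = ((147 + √(-70 - 75)/5)/(124 + 2*√34))² = ((147 + √(-145)/5)/(124 + 2*√34))² = ((147 + (I*√145)/5)/(124 + 2*√34))² = ((147 + I*√145/5)/(124 + 2*√34))² = (147 + I*√145/5)²/(124 + 2*√34)²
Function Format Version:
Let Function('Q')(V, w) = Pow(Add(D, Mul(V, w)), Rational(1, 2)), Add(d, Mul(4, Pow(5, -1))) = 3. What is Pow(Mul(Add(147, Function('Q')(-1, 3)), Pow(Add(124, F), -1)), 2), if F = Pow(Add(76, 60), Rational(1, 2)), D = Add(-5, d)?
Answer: Add(Rational(26180378, 18145125), Mul(Rational(-837124, 18145125), Pow(34, Rational(1, 2))), Mul(Rational(-1519, 12096750), I, Pow(4930, Rational(1, 2))), Mul(Rational(95011, 24193500), I, Pow(145, Rational(1, 2)))) ≈ Add(1.1738, Mul(0.038472, I))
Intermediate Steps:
d = Rational(11, 5) (d = Add(Rational(-4, 5), 3) = Rational(11, 5) ≈ 2.2000)
D = Rational(-14, 5) (D = Add(-5, Rational(11, 5)) = Rational(-14, 5) ≈ -2.8000)
Function('Q')(V, w) = Pow(Add(Rational(-14, 5), Mul(V, w)), Rational(1, 2))
F = Mul(2, Pow(34, Rational(1, 2))) (F = Pow(136, Rational(1, 2)) = Mul(2, Pow(34, Rational(1, 2))) ≈ 11.662)
Pow(Mul(Add(147, Function('Q')(-1, 3)), Pow(Add(124, F), -1)), 2) = Pow(Mul(Add(147, Mul(Rational(1, 5), Pow(Add(-70, Mul(25, -1, 3)), Rational(1, 2)))), Pow(Add(124, Mul(2, Pow(34, Rational(1, 2)))), -1)), 2) = Pow(Mul(Add(147, Mul(Rational(1, 5), Pow(Add(-70, -75), Rational(1, 2)))), Pow(Add(124, Mul(2, Pow(34, Rational(1, 2)))), -1)), 2) = Pow(Mul(Add(147, Mul(Rational(1, 5), Pow(-145, Rational(1, 2)))), Pow(Add(124, Mul(2, Pow(34, Rational(1, 2)))), -1)), 2) = Pow(Mul(Add(147, Mul(Rational(1, 5), Mul(I, Pow(145, Rational(1, 2))))), Pow(Add(124, Mul(2, Pow(34, Rational(1, 2)))), -1)), 2) = Pow(Mul(Add(147, Mul(Rational(1, 5), I, Pow(145, Rational(1, 2)))), Pow(Add(124, Mul(2, Pow(34, Rational(1, 2)))), -1)), 2) = Pow(Mul(Pow(Add(124, Mul(2, Pow(34, Rational(1, 2)))), -1), Add(147, Mul(Rational(1, 5), I, Pow(145, Rational(1, 2))))), 2) = Mul(Pow(Add(124, Mul(2, Pow(34, Rational(1, 2)))), -2), Pow(Add(147, Mul(Rational(1, 5), I, Pow(145, Rational(1, 2)))), 2))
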